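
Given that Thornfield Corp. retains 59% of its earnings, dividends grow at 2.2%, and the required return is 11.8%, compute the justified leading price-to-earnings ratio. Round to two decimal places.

4.27

Payout ratio b = 1 − 0.59 = 0.41.
Justified leading P/E = b/(r−g) = 0.41/(0.118−0.022) = 4.2708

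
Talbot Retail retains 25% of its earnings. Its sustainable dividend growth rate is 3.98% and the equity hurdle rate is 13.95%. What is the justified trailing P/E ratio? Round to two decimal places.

7.82

Payout ratio b = 1 − 0.25 = 0.75.
Justified trailing P/E = b(1+g)/(r−g) = 0.75×(1+0.0398)/(0.1395−0.0398) = 7.8220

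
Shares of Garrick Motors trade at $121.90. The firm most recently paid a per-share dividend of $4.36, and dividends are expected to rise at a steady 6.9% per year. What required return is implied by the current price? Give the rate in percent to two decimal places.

Rearranging the constant-growth DDM: r = D₁/P₀ + g.
D₁ = 4.36 × (1 + 0.069) = 4.6608.
r = 4.6608 / 121.90 + 0.069 = 0.03823 + 0.069 = 0.10723

10.72%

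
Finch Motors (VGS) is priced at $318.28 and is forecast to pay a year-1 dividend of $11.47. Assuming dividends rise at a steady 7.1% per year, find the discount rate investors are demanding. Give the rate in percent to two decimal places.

Rearranging the constant-growth DDM: r = D₁/P₀ + g.
r = 11.4700 / 318.28 + 0.071 = 0.03604 + 0.071 = 0.10704

10.70%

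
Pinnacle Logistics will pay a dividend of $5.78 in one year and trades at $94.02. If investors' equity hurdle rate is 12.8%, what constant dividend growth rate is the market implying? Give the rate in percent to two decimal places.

From P₀ = D₁/(r − g), the implied growth is g = r − D₁/P₀.
g = 0.128 − 5.78/94.02 = 0.128 − 0.06148 = 0.06652

6.65%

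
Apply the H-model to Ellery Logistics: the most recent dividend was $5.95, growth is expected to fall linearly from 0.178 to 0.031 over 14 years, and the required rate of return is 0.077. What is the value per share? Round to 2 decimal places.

H-model: P₀ = D₀[(1+g_L) + H(g_S−g_L)]/(r−g_L), with H = 14/2 = 7.
P₀ = 5.95 × [(1+0.031) + 7×(0.178−0.031)] / (0.077−0.031)
   = 5.95 × 2.0600 / 0.046 = 266.4565

$266.46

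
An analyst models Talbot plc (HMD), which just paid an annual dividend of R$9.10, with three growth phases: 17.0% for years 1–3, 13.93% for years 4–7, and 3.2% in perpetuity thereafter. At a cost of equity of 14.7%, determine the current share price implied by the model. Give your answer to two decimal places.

Three-stage DDM. Project D₁…D_7; terminal Gordon value at t=7 with g = 0.032; discount at r = 0.147.
D_1 = 10.6470
D_2 = 12.4570
D_3 = 14.5747
D_4 = 16.6049
D_5 = 18.9180
D_6 = 21.5533
D_7 = 24.5556
TV_7 = 25.3414/(0.147−0.032) = 220.3602
P₀ = Σ Dₜ/(1+r)ᵗ + TV_7/(1+r)^7 = 150.7697

R$150.77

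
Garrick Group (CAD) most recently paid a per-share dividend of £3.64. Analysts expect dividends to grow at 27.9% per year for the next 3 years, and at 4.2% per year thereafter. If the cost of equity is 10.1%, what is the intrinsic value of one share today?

£115.63

Two-stage DDM. Project D₁…D_3 at 0.279, terminal growth 0.042, discount at r = 0.101.
D_1 = 4.6556
D_2 = 5.9545
D_3 = 7.6158
Terminal value at t=3: TV = D_4/(r−g) = 7.9356/(0.101−0.042) = 134.5020
P₀ = 4.6556/(1+0.101)^1 + 5.9545/(1+0.101)^2 + 7.6158/(1+0.101)^3 + 134.5020/(1+0.101)^3 = 115.6251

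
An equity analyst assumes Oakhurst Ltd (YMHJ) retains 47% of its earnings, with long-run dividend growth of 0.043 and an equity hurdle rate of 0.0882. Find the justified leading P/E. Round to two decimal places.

Payout ratio b = 1 − 0.47 = 0.53.
Justified leading P/E = b/(r−g) = 0.53/(0.0882−0.043) = 11.7257

11.73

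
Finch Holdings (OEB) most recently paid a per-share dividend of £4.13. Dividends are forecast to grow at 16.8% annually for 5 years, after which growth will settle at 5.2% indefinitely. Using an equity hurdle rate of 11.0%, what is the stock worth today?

£120.76

Two-stage DDM. Project D₁…D_5 at 0.168, terminal growth 0.052, discount at r = 0.11.
D_1 = 4.8238
D_2 = 5.6342
D_3 = 6.5808
D_4 = 7.6864
D_5 = 8.9777
Terminal value at t=5: TV = D_6/(r−g) = 9.4445/(0.11−0.052) = 162.8366
P₀ = 4.8238/(1+0.11)^1 + 5.6342/(1+0.11)^2 + 6.5808/(1+0.11)^3 + 7.6864/(1+0.11)^4 + 8.9777/(1+0.11)^5 + 162.8366/(1+0.11)^5 = 120.7572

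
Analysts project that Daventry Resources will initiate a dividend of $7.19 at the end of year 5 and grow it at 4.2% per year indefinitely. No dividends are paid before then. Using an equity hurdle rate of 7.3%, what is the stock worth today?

Deferred-dividend DDM. At t=4 the remaining stream is a growing perpetuity with first payment D_5 = 7.19.
V_4 = D_5/(r−g) = 7.19/(0.073−0.042) = 231.9355
P₀ = V_4/(1+r)^4 = 231.9355/(1+0.073)^4 = 174.9719

$174.97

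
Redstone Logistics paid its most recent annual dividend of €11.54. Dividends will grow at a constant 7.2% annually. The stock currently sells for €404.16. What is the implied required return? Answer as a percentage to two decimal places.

Rearranging the constant-growth DDM: r = D₁/P₀ + g.
D₁ = 11.54 × (1 + 0.072) = 12.3709.
r = 12.3709 / 404.16 + 0.072 = 0.03061 + 0.072 = 0.10261

10.26%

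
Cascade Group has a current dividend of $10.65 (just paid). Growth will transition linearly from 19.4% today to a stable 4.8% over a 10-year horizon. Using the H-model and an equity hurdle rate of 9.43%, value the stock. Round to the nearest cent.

$408.98

H-model: P₀ = D₀[(1+g_L) + H(g_S−g_L)]/(r−g_L), with H = 10/2 = 5.
P₀ = 10.65 × [(1+0.048) + 5×(0.194−0.048)] / (0.0943−0.048)
   = 10.65 × 1.7780 / 0.0463 = 408.9784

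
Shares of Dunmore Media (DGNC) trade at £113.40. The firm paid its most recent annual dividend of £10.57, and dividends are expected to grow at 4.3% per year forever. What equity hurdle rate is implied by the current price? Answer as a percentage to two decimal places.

Rearranging the constant-growth DDM: r = D₁/P₀ + g.
D₁ = 10.57 × (1 + 0.043) = 11.0245.
r = 11.0245 / 113.40 + 0.043 = 0.09722 + 0.043 = 0.14022

14.02%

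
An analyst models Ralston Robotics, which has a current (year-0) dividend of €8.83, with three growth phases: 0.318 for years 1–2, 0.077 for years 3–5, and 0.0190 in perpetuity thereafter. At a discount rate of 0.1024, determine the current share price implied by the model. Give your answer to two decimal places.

Three-stage DDM. Project D₁…D_5; terminal Gordon value at t=5 with g = 0.019; discount at r = 0.1024.
D_1 = 11.6379
D_2 = 15.3388
D_3 = 16.5199
D_4 = 17.7919
D_5 = 19.1619
TV_5 = 19.5260/(0.1024−0.019) = 234.1244
P₀ = Σ Dₜ/(1+r)ᵗ + TV_5/(1+r)^5 = 203.1223

€203.12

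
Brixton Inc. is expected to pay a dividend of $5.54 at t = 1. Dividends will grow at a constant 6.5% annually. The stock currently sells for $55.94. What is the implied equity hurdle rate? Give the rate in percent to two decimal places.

16.40%

Rearranging the constant-growth DDM: r = D₁/P₀ + g.
r = 5.5400 / 55.94 + 0.065 = 0.09903 + 0.065 = 0.16403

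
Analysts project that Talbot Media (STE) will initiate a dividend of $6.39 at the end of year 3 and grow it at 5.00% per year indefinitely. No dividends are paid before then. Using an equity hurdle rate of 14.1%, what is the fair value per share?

$53.94

Deferred-dividend DDM. At t=2 the remaining stream is a growing perpetuity with first payment D_3 = 6.39.
V_2 = D_3/(r−g) = 6.39/(0.141−0.05) = 70.2198
P₀ = V_2/(1+r)^2 = 70.2198/(1+0.141)^2 = 53.9372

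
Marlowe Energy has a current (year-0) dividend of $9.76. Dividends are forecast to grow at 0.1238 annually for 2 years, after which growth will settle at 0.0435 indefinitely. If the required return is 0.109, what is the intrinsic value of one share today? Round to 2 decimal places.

$179.58

Two-stage DDM. Project D₁…D_2 at 0.1238, terminal growth 0.0435, discount at r = 0.109.
D_1 = 10.9683
D_2 = 12.3262
Terminal value at t=2: TV = D_3/(r−g) = 12.8624/(0.109−0.0435) = 196.3718
P₀ = 10.9683/(1+0.109)^1 + 12.3262/(1+0.109)^2 + 196.3718/(1+0.109)^2 = 179.5798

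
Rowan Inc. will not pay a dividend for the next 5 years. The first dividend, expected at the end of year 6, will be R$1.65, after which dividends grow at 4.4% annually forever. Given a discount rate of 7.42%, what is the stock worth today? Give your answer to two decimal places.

R$38.20

Deferred-dividend DDM. At t=5 the remaining stream is a growing perpetuity with first payment D_6 = 1.65.
V_5 = D_6/(r−g) = 1.65/(0.0742−0.044) = 54.6358
P₀ = V_5/(1+r)^5 = 54.6358/(1+0.0742)^5 = 38.1989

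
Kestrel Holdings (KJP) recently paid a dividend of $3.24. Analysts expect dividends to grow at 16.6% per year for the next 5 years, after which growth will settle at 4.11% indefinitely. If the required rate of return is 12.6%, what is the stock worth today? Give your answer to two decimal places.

Two-stage DDM. Project D₁…D_5 at 0.166, terminal growth 0.0411, discount at r = 0.126.
D_1 = 3.7778
D_2 = 4.4050
D_3 = 5.1362
D_4 = 5.9888
D_5 = 6.9829
Terminal value at t=5: TV = D_6/(r−g) = 7.2699/(0.126−0.0411) = 85.6293
P₀ = 3.7778/(1+0.126)^1 + 4.4050/(1+0.126)^2 + 5.1362/(1+0.126)^3 + 5.9888/(1+0.126)^4 + 6.9829/(1+0.126)^5 + 85.6293/(1+0.126)^5 = 65.3180

$65.32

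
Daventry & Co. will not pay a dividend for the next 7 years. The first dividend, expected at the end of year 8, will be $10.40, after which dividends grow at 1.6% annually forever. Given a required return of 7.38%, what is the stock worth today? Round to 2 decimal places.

Deferred-dividend DDM. At t=7 the remaining stream is a growing perpetuity with first payment D_8 = 10.40.
V_7 = D_8/(r−g) = 10.40/(0.0738−0.016) = 179.9308
P₀ = V_7/(1+r)^7 = 179.9308/(1+0.0738)^7 = 109.3054

$109.31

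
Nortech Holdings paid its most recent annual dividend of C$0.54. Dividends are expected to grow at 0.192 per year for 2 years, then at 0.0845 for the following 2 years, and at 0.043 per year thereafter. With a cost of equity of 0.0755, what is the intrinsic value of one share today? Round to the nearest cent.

C$24.25

Three-stage DDM. Project D₁…D_4; terminal Gordon value at t=4 with g = 0.043; discount at r = 0.0755.
D_1 = 0.6437
D_2 = 0.7673
D_3 = 0.8321
D_4 = 0.9024
TV_4 = 0.9412/(0.0755−0.043) = 28.9605
P₀ = Σ Dₜ/(1+r)ᵗ + TV_4/(1+r)^4 = 24.2505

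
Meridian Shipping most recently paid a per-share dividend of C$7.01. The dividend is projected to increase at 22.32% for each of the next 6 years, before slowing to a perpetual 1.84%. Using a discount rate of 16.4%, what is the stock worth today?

Two-stage DDM. Project D₁…D_6 at 0.2232, terminal growth 0.0184, discount at r = 0.164.
D_1 = 8.5746
D_2 = 10.4885
D_3 = 12.8295
D_4 = 15.6931
D_5 = 19.1958
D_6 = 23.4803
Terminal value at t=6: TV = D_7/(r−g) = 23.9123/(0.164−0.0184) = 164.2328
P₀ = 8.5746/(1+0.164)^1 + 10.4885/(1+0.164)^2 + 12.8295/(1+0.164)^3 + 15.6931/(1+0.164)^4 + 19.1958/(1+0.164)^5 + 23.4803/(1+0.164)^6 + 164.2328/(1+0.164)^6 = 116.2450

C$116.24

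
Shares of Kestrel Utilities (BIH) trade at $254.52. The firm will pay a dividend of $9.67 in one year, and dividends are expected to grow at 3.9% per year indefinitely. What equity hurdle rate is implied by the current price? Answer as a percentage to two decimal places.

7.70%

Rearranging the constant-growth DDM: r = D₁/P₀ + g.
r = 9.6700 / 254.52 + 0.039 = 0.03799 + 0.039 = 0.07699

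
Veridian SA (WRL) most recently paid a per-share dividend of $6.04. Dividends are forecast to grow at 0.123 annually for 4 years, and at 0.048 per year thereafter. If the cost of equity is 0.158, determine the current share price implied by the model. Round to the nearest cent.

Two-stage DDM. Project D₁…D_4 at 0.123, terminal growth 0.048, discount at r = 0.158.
D_1 = 6.7829
D_2 = 7.6172
D_3 = 8.5541
D_4 = 9.6063
Terminal value at t=4: TV = D_5/(r−g) = 10.0674/(0.158−0.048) = 91.5218
P₀ = 6.7829/(1+0.158)^1 + 7.6172/(1+0.158)^2 + 8.5541/(1+0.158)^3 + 9.6063/(1+0.158)^4 + 91.5218/(1+0.158)^4 = 73.2856

$73.29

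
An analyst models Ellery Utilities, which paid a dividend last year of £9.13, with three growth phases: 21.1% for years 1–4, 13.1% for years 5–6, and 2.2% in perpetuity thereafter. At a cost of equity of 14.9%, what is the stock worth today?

£151.57

Three-stage DDM. Project D₁…D_6; terminal Gordon value at t=6 with g = 0.022; discount at r = 0.149.
D_1 = 11.0564
D_2 = 13.3893
D_3 = 16.2145
D_4 = 19.6357
D_5 = 22.2080
D_6 = 25.1173
TV_6 = 25.6699/(0.149−0.022) = 202.1249
P₀ = Σ Dₜ/(1+r)ᵗ + TV_6/(1+r)^6 = 151.5663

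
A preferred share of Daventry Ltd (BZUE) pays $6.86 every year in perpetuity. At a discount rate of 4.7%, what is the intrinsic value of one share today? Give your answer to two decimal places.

$145.96

Zero-growth DDM (perpetuity): P₀ = D/r = 6.86 / 0.047 = 145.9574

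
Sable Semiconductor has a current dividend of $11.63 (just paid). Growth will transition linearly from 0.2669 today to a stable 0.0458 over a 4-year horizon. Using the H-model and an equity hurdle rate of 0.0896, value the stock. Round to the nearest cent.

H-model: P₀ = D₀[(1+g_L) + H(g_S−g_L)]/(r−g_L), with H = 4/2 = 2.
P₀ = 11.63 × [(1+0.0458) + 2×(0.2669−0.0458)] / (0.0896−0.0458)
   = 11.63 × 1.4880 / 0.0438 = 395.1014

$395.10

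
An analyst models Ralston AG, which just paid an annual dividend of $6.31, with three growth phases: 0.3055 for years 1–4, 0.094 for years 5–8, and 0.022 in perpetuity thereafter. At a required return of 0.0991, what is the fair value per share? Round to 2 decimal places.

$252.61

Three-stage DDM. Project D₁…D_8; terminal Gordon value at t=8 with g = 0.022; discount at r = 0.0991.
D_1 = 8.2377
D_2 = 10.7543
D_3 = 14.0398
D_4 = 18.3289
D_5 = 20.0518
D_6 = 21.9367
D_7 = 23.9988
D_8 = 26.2546
TV_8 = 26.8322/(0.0991−0.022) = 348.0188
P₀ = Σ Dₜ/(1+r)ᵗ + TV_8/(1+r)^8 = 252.6112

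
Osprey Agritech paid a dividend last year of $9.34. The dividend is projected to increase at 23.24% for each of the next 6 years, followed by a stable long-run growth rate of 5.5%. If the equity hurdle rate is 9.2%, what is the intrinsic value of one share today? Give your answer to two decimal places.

$637.68

Two-stage DDM. Project D₁…D_6 at 0.2324, terminal growth 0.055, discount at r = 0.092.
D_1 = 11.5106
D_2 = 14.1857
D_3 = 17.4824
D_4 = 21.5454
D_5 = 26.5525
D_6 = 32.7233
Terminal value at t=6: TV = D_7/(r−g) = 34.5231/(0.092−0.055) = 933.0561
P₀ = 11.5106/(1+0.092)^1 + 14.1857/(1+0.092)^2 + 17.4824/(1+0.092)^3 + 21.5454/(1+0.092)^4 + 26.5525/(1+0.092)^5 + 32.7233/(1+0.092)^6 + 933.0561/(1+0.092)^6 = 637.6776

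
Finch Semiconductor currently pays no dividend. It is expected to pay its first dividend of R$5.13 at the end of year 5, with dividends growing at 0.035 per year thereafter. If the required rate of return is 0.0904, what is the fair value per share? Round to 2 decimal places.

Deferred-dividend DDM. At t=4 the remaining stream is a growing perpetuity with first payment D_5 = 5.13.
V_4 = D_5/(r−g) = 5.13/(0.0904−0.035) = 92.5993
P₀ = V_4/(1+r)^4 = 92.5993/(1+0.0904)^4 = 65.5035

R$65.50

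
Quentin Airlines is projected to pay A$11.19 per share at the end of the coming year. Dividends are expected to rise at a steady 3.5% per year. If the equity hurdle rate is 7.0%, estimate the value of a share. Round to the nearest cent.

A$319.71

Gordon growth model: P₀ = D₁/(r − g), with D₁ = 11.19 given directly.
P₀ = 11.1900 / (0.07 − 0.035) = 11.1900 / 0.035 = 319.7143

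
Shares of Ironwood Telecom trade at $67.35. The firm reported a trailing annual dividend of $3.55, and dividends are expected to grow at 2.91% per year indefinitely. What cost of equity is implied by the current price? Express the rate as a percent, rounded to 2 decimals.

8.33%

Rearranging the constant-growth DDM: r = D₁/P₀ + g.
D₁ = 3.55 × (1 + 0.0291) = 3.6533.
r = 3.6533 / 67.35 + 0.0291 = 0.05424 + 0.0291 = 0.08334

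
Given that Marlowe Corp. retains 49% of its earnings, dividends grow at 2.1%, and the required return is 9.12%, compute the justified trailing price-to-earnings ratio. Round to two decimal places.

Payout ratio b = 1 − 0.49 = 0.51.
Justified trailing P/E = b(1+g)/(r−g) = 0.51×(1+0.021)/(0.0912−0.021) = 7.4175

7.42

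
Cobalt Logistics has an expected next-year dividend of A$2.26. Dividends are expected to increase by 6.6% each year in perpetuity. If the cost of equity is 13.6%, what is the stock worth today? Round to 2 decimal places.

A$32.29

Gordon growth model: P₀ = D₁/(r − g), with D₁ = 2.26 given directly.
P₀ = 2.2600 / (0.136 − 0.066) = 2.2600 / 0.07 = 32.2857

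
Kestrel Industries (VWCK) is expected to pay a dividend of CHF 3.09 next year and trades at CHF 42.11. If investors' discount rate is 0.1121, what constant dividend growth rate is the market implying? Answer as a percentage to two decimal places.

From P₀ = D₁/(r − g), the implied growth is g = r − D₁/P₀.
g = 0.1121 − 3.09/42.11 = 0.1121 − 0.07338 = 0.03872

3.87%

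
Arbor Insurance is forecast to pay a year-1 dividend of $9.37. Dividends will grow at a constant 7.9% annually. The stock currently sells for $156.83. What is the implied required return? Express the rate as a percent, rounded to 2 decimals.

Rearranging the constant-growth DDM: r = D₁/P₀ + g.
r = 9.3700 / 156.83 + 0.079 = 0.05975 + 0.079 = 0.13875

13.87%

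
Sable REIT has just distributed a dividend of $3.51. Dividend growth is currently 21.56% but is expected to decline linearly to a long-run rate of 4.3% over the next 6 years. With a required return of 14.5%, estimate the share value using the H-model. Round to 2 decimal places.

H-model: P₀ = D₀[(1+g_L) + H(g_S−g_L)]/(r−g_L), with H = 6/2 = 3.
P₀ = 3.51 × [(1+0.043) + 3×(0.2156−0.043)] / (0.145−0.043)
   = 3.51 × 1.5608 / 0.102 = 53.7099

$53.71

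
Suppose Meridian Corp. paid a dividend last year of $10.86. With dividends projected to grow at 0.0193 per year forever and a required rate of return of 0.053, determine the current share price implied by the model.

$328.47

Gordon growth model: P₀ = D₁/(r − g). D₁ = 10.86 × (1 + 0.0193) = 11.0696.
P₀ = 11.0696 / (0.053 − 0.0193) = 11.0696 / 0.0337 = 328.4747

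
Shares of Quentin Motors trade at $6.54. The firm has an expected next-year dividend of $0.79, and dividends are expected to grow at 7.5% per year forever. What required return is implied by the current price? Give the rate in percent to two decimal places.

19.58%

Rearranging the constant-growth DDM: r = D₁/P₀ + g.
r = 0.7900 / 6.54 + 0.075 = 0.12080 + 0.075 = 0.19580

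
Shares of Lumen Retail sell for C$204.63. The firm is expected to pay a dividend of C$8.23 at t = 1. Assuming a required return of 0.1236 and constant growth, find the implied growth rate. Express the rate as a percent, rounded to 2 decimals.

From P₀ = D₁/(r − g), the implied growth is g = r − D₁/P₀.
g = 0.1236 − 8.23/204.63 = 0.1236 − 0.04022 = 0.08338

8.34%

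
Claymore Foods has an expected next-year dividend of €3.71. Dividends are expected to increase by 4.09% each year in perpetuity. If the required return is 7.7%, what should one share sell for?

Gordon growth model: P₀ = D₁/(r − g), with D₁ = 3.71 given directly.
P₀ = 3.7100 / (0.077 − 0.0409) = 3.7100 / 0.0361 = 102.7701

€102.77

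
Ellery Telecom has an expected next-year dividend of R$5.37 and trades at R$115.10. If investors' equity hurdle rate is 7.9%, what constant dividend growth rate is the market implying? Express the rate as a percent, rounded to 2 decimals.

3.23%

From P₀ = D₁/(r − g), the implied growth is g = r − D₁/P₀.
g = 0.079 − 5.37/115.10 = 0.079 − 0.04666 = 0.03234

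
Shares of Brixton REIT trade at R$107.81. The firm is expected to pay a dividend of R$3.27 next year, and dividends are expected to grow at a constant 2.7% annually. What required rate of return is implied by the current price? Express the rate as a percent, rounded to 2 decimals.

5.73%

Rearranging the constant-growth DDM: r = D₁/P₀ + g.
r = 3.2700 / 107.81 + 0.027 = 0.03033 + 0.027 = 0.05733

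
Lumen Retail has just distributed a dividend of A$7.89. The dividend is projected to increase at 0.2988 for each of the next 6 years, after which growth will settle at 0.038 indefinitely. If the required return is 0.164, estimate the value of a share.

Two-stage DDM. Project D₁…D_6 at 0.2988, terminal growth 0.038, discount at r = 0.164.
D_1 = 10.2475
D_2 = 13.3095
D_3 = 17.2864
D_4 = 22.4515
D_5 = 29.1601
D_6 = 37.8731
Terminal value at t=6: TV = D_7/(r−g) = 39.3123/(0.164−0.038) = 312.0021
P₀ = 10.2475/(1+0.164)^1 + 13.3095/(1+0.164)^2 + 17.2864/(1+0.164)^3 + 22.4515/(1+0.164)^4 + 29.1601/(1+0.164)^5 + 37.8731/(1+0.164)^6 + 312.0021/(1+0.164)^6 = 196.1326

A$196.13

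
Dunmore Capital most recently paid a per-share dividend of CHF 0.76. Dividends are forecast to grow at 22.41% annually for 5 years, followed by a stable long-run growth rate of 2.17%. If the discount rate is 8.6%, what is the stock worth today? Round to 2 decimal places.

Two-stage DDM. Project D₁…D_5 at 0.2241, terminal growth 0.0217, discount at r = 0.086.
D_1 = 0.9303
D_2 = 1.1388
D_3 = 1.3940
D_4 = 1.7064
D_5 = 2.0888
Terminal value at t=5: TV = D_6/(r−g) = 2.1341/(0.086−0.0217) = 33.1902
P₀ = 0.9303/(1+0.086)^1 + 1.1388/(1+0.086)^2 + 1.3940/(1+0.086)^3 + 1.7064/(1+0.086)^4 + 2.0888/(1+0.086)^5 + 33.1902/(1+0.086)^5 = 27.4917

CHF 27.49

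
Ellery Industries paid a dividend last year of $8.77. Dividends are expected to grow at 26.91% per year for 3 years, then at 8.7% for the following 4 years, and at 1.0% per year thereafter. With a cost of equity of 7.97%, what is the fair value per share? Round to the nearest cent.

$306.62

Three-stage DDM. Project D₁…D_7; terminal Gordon value at t=7 with g = 0.01; discount at r = 0.0797.
D_1 = 11.1300
D_2 = 14.1251
D_3 = 17.9262
D_4 = 19.4857
D_5 = 21.1810
D_6 = 23.0237
D_7 = 25.0268
TV_7 = 25.2771/(0.0797−0.01) = 362.6552
P₀ = Σ Dₜ/(1+r)ᵗ + TV_7/(1+r)^7 = 306.6235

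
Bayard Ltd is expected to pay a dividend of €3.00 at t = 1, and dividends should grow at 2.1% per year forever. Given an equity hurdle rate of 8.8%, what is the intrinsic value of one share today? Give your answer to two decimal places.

Gordon growth model: P₀ = D₁/(r − g), with D₁ = 3.00 given directly.
P₀ = 3.0000 / (0.088 − 0.021) = 3.0000 / 0.067 = 44.7761

€44.78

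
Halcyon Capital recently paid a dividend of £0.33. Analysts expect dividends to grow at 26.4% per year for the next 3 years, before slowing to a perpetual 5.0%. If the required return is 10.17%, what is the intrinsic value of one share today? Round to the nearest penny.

Two-stage DDM. Project D₁…D_3 at 0.264, terminal growth 0.05, discount at r = 0.1017.
D_1 = 0.4171
D_2 = 0.5272
D_3 = 0.6664
Terminal value at t=3: TV = D_4/(r−g) = 0.6998/(0.1017−0.05) = 13.5349
P₀ = 0.4171/(1+0.1017)^1 + 0.5272/(1+0.1017)^2 + 0.6664/(1+0.1017)^3 + 13.5349/(1+0.1017)^3 = 11.4333

£11.43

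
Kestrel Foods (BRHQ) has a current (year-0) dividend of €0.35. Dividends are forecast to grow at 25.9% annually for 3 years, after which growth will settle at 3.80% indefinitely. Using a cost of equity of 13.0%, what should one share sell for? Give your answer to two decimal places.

Two-stage DDM. Project D₁…D_3 at 0.259, terminal growth 0.038, discount at r = 0.13.
D_1 = 0.4406
D_2 = 0.5548
D_3 = 0.6985
Terminal value at t=3: TV = D_4/(r−g) = 0.7250/(0.13−0.038) = 7.8805
P₀ = 0.4406/(1+0.13)^1 + 0.5548/(1+0.13)^2 + 0.6985/(1+0.13)^3 + 7.8805/(1+0.13)^3 = 6.7701

€6.77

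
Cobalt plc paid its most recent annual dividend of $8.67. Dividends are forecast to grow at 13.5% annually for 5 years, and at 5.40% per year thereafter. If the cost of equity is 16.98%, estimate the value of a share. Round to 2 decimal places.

$107.48

Two-stage DDM. Project D₁…D_5 at 0.135, terminal growth 0.054, discount at r = 0.1698.
D_1 = 9.8405
D_2 = 11.1689
D_3 = 12.6767
D_4 = 14.3881
D_5 = 16.3305
Terminal value at t=5: TV = D_6/(r−g) = 17.2123/(0.1698−0.054) = 148.6382
P₀ = 9.8405/(1+0.1698)^1 + 11.1689/(1+0.1698)^2 + 12.6767/(1+0.1698)^3 + 14.3881/(1+0.1698)^4 + 16.3305/(1+0.1698)^5 + 148.6382/(1+0.1698)^5 = 107.4848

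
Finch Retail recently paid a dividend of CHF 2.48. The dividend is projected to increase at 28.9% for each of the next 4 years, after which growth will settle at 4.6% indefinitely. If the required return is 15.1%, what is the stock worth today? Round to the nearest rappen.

CHF 52.13

Two-stage DDM. Project D₁…D_4 at 0.289, terminal growth 0.046, discount at r = 0.151.
D_1 = 3.1967
D_2 = 4.1206
D_3 = 5.3114
D_4 = 6.8464
Terminal value at t=4: TV = D_5/(r−g) = 7.1614/(0.151−0.046) = 68.2034
P₀ = 3.1967/(1+0.151)^1 + 4.1206/(1+0.151)^2 + 5.3114/(1+0.151)^3 + 6.8464/(1+0.151)^4 + 68.2034/(1+0.151)^4 = 52.1319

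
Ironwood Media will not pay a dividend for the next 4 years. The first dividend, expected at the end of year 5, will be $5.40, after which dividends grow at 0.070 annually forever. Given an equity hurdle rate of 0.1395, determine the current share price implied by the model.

Deferred-dividend DDM. At t=4 the remaining stream is a growing perpetuity with first payment D_5 = 5.40.
V_4 = D_5/(r−g) = 5.40/(0.1395−0.07) = 77.6978
P₀ = V_4/(1+r)^4 = 77.6978/(1+0.1395)^4 = 46.0842

$46.08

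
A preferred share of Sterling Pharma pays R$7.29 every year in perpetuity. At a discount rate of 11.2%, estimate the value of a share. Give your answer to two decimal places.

R$65.09

Zero-growth DDM (perpetuity): P₀ = D/r = 7.29 / 0.112 = 65.0893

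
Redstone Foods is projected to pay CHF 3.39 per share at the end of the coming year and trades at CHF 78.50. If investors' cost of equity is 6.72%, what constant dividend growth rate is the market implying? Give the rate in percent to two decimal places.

From P₀ = D₁/(r − g), the implied growth is g = r − D₁/P₀.
g = 0.0672 − 3.39/78.50 = 0.0672 − 0.04318 = 0.02402

2.40%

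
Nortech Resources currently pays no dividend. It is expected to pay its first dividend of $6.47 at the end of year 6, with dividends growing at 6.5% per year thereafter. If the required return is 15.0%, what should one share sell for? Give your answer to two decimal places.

Deferred-dividend DDM. At t=5 the remaining stream is a growing perpetuity with first payment D_6 = 6.47.
V_5 = D_6/(r−g) = 6.47/(0.15−0.065) = 76.1176
P₀ = V_5/(1+r)^5 = 76.1176/(1+0.15)^5 = 37.8439

$37.84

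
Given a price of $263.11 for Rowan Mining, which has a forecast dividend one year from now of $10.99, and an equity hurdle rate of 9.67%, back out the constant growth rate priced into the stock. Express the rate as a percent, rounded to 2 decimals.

From P₀ = D₁/(r − g), the implied growth is g = r − D₁/P₀.
g = 0.0967 − 10.99/263.11 = 0.0967 − 0.04177 = 0.05493

5.49%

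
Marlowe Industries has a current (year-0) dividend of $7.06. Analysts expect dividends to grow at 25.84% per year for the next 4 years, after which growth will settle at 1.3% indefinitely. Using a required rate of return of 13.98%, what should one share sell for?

Two-stage DDM. Project D₁…D_4 at 0.2584, terminal growth 0.013, discount at r = 0.1398.
D_1 = 8.8843
D_2 = 11.1800
D_3 = 14.0689
D_4 = 17.7043
Terminal value at t=4: TV = D_5/(r−g) = 17.9345/(0.1398−0.013) = 141.4392
P₀ = 8.8843/(1+0.1398)^1 + 11.1800/(1+0.1398)^2 + 14.0689/(1+0.1398)^3 + 17.7043/(1+0.1398)^4 + 141.4392/(1+0.1398)^4 = 120.1933

$120.19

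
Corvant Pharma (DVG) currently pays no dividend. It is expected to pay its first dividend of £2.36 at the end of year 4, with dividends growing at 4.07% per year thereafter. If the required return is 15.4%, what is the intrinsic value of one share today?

£13.55

Deferred-dividend DDM. At t=3 the remaining stream is a growing perpetuity with first payment D_4 = 2.36.
V_3 = D_4/(r−g) = 2.36/(0.154−0.0407) = 20.8297
P₀ = V_3/(1+r)^3 = 20.8297/(1+0.154)^3 = 13.5539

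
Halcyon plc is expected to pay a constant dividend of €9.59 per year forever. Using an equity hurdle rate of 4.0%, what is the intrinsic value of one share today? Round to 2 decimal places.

Zero-growth DDM (perpetuity): P₀ = D/r = 9.59 / 0.04 = 239.7500

€239.75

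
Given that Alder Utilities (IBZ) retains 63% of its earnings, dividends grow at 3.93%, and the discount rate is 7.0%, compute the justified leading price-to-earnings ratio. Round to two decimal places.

Payout ratio b = 1 − 0.63 = 0.37.
Justified leading P/E = b/(r−g) = 0.37/(0.07−0.0393) = 12.0521

12.05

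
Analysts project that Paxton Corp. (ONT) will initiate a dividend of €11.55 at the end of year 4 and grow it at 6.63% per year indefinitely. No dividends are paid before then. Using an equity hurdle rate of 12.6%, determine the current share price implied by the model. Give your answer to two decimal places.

Deferred-dividend DDM. At t=3 the remaining stream is a growing perpetuity with first payment D_4 = 11.55.
V_3 = D_4/(r−g) = 11.55/(0.126−0.0663) = 193.4673
P₀ = V_3/(1+r)^3 = 193.4673/(1+0.126)^3 = 135.5166

€135.52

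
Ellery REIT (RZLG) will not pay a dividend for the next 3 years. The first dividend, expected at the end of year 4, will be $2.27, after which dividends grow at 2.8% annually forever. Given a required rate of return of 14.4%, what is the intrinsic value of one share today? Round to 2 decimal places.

$13.07

Deferred-dividend DDM. At t=3 the remaining stream is a growing perpetuity with first payment D_4 = 2.27.
V_3 = D_4/(r−g) = 2.27/(0.144−0.028) = 19.5690
P₀ = V_3/(1+r)^3 = 19.5690/(1+0.144)^3 = 13.0704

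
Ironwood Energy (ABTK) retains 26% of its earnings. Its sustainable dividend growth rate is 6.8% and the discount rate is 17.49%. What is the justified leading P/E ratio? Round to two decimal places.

6.92

Payout ratio b = 1 − 0.26 = 0.74.
Justified leading P/E = b/(r−g) = 0.74/(0.1749−0.068) = 6.9224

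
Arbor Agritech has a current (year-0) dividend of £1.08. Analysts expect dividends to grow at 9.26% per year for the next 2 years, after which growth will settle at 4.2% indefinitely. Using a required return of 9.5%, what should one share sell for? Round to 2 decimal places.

Two-stage DDM. Project D₁…D_2 at 0.0926, terminal growth 0.042, discount at r = 0.095.
D_1 = 1.1800
D_2 = 1.2893
Terminal value at t=2: TV = D_3/(r−g) = 1.3434/(0.095−0.042) = 25.3477
P₀ = 1.1800/(1+0.095)^1 + 1.2893/(1+0.095)^2 + 25.3477/(1+0.095)^2 = 23.2931

£23.29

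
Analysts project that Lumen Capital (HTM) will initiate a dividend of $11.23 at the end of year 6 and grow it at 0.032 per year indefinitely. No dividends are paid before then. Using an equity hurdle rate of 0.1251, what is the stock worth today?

Deferred-dividend DDM. At t=5 the remaining stream is a growing perpetuity with first payment D_6 = 11.23.
V_5 = D_6/(r−g) = 11.23/(0.1251−0.032) = 120.6230
P₀ = V_5/(1+r)^5 = 120.6230/(1+0.1251)^5 = 66.9074

$66.91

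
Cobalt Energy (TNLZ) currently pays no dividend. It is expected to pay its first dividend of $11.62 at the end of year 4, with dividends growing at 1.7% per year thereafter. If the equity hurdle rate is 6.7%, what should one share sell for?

$191.31

Deferred-dividend DDM. At t=3 the remaining stream is a growing perpetuity with first payment D_4 = 11.62.
V_3 = D_4/(r−g) = 11.62/(0.067−0.017) = 232.4000
P₀ = V_3/(1+r)^3 = 232.4000/(1+0.067)^3 = 191.3123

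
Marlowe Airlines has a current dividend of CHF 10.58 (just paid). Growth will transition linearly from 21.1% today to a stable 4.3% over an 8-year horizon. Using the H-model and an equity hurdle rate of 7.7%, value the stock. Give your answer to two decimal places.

H-model: P₀ = D₀[(1+g_L) + H(g_S−g_L)]/(r−g_L), with H = 8/2 = 4.
P₀ = 10.58 × [(1+0.043) + 4×(0.211−0.043)] / (0.077−0.043)
   = 10.58 × 1.7150 / 0.034 = 533.6676

CHF 533.67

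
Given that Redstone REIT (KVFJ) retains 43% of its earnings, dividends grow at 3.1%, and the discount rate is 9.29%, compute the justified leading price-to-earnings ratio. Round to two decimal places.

9.21

Payout ratio b = 1 − 0.43 = 0.57.
Justified leading P/E = b/(r−g) = 0.57/(0.0929−0.031) = 9.2084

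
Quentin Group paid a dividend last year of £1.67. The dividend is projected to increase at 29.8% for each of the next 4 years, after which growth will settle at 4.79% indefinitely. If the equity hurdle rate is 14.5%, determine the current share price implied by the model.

£38.99

Two-stage DDM. Project D₁…D_4 at 0.298, terminal growth 0.0479, discount at r = 0.145.
D_1 = 2.1677
D_2 = 2.8136
D_3 = 3.6521
D_4 = 4.7404
Terminal value at t=4: TV = D_5/(r−g) = 4.9675/(0.145−0.0479) = 51.1583
P₀ = 2.1677/(1+0.145)^1 + 2.8136/(1+0.145)^2 + 3.6521/(1+0.145)^3 + 4.7404/(1+0.145)^4 + 51.1583/(1+0.145)^4 = 38.9943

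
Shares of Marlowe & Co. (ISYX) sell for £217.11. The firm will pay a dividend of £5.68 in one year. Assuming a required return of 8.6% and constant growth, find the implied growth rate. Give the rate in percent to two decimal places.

5.98%

From P₀ = D₁/(r − g), the implied growth is g = r − D₁/P₀.
g = 0.086 − 5.68/217.11 = 0.086 − 0.02616 = 0.05984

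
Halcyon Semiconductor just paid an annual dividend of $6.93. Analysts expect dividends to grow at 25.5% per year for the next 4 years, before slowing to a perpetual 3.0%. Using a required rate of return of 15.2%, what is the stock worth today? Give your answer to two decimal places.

Two-stage DDM. Project D₁…D_4 at 0.255, terminal growth 0.03, discount at r = 0.152.
D_1 = 8.6971
D_2 = 10.9149
D_3 = 13.6982
D_4 = 17.1913
Terminal value at t=4: TV = D_5/(r−g) = 17.7070/(0.152−0.03) = 145.1395
P₀ = 8.6971/(1+0.152)^1 + 10.9149/(1+0.152)^2 + 13.6982/(1+0.152)^3 + 17.1913/(1+0.152)^4 + 145.1395/(1+0.152)^4 = 116.9045

$116.90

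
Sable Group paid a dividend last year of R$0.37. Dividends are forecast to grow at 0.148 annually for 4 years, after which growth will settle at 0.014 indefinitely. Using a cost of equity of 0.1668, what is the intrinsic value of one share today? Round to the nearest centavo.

R$3.72

Two-stage DDM. Project D₁…D_4 at 0.148, terminal growth 0.014, discount at r = 0.1668.
D_1 = 0.4248
D_2 = 0.4876
D_3 = 0.5598
D_4 = 0.6426
Terminal value at t=4: TV = D_5/(r−g) = 0.6516/(0.1668−0.014) = 4.2647
P₀ = 0.4248/(1+0.1668)^1 + 0.4876/(1+0.1668)^2 + 0.5598/(1+0.1668)^3 + 0.6426/(1+0.1668)^4 + 4.2647/(1+0.1668)^4 = 3.7222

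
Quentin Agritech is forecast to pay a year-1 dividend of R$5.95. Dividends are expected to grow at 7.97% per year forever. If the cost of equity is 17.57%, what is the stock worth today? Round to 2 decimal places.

Gordon growth model: P₀ = D₁/(r − g), with D₁ = 5.95 given directly.
P₀ = 5.9500 / (0.1757 − 0.0797) = 5.9500 / 0.096 = 61.9792

R$61.98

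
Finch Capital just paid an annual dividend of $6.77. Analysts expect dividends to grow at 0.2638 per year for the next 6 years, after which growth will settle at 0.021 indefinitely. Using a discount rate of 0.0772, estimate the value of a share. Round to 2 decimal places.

$394.48

Two-stage DDM. Project D₁…D_6 at 0.2638, terminal growth 0.021, discount at r = 0.0772.
D_1 = 8.5559
D_2 = 10.8130
D_3 = 13.6654
D_4 = 17.2704
D_5 = 21.8263
D_6 = 27.5841
Terminal value at t=6: TV = D_7/(r−g) = 28.1634/(0.0772−0.021) = 501.1275
P₀ = 8.5559/(1+0.0772)^1 + 10.8130/(1+0.0772)^2 + 13.6654/(1+0.0772)^3 + 17.2704/(1+0.0772)^4 + 21.8263/(1+0.0772)^5 + 27.5841/(1+0.0772)^6 + 501.1275/(1+0.0772)^6 = 394.4778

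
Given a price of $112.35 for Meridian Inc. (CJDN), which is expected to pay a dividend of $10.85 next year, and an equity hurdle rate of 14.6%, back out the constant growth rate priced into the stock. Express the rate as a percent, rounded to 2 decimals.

From P₀ = D₁/(r − g), the implied growth is g = r − D₁/P₀.
g = 0.146 − 10.85/112.35 = 0.146 − 0.09657 = 0.04943

4.94%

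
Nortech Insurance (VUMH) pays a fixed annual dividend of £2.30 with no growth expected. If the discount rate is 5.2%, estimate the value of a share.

£44.23

Zero-growth DDM (perpetuity): P₀ = D/r = 2.30 / 0.052 = 44.2308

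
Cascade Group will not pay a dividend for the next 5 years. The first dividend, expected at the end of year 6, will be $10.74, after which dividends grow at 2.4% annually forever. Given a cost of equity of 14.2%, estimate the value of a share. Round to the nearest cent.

$46.86

Deferred-dividend DDM. At t=5 the remaining stream is a growing perpetuity with first payment D_6 = 10.74.
V_5 = D_6/(r−g) = 10.74/(0.142−0.024) = 91.0169
P₀ = V_5/(1+r)^5 = 91.0169/(1+0.142)^5 = 46.8589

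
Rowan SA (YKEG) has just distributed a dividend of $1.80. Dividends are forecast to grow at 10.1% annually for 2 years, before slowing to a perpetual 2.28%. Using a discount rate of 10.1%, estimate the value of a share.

$27.14

Two-stage DDM. Project D₁…D_2 at 0.101, terminal growth 0.0228, discount at r = 0.101.
D_1 = 1.9818
D_2 = 2.1820
Terminal value at t=2: TV = D_3/(r−g) = 2.2317/(0.101−0.0228) = 28.5385
P₀ = 1.9818/(1+0.101)^1 + 2.1820/(1+0.101)^2 + 28.5385/(1+0.101)^2 = 27.1427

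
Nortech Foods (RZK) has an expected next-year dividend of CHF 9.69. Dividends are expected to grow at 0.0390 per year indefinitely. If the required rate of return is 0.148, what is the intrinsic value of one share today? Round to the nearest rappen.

Gordon growth model: P₀ = D₁/(r − g), with D₁ = 9.69 given directly.
P₀ = 9.6900 / (0.148 − 0.039) = 9.6900 / 0.109 = 88.8991

CHF 88.90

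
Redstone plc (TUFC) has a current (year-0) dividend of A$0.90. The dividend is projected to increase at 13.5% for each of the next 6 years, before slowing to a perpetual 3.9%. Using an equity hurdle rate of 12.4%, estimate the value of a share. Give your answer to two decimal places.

Two-stage DDM. Project D₁…D_6 at 0.135, terminal growth 0.039, discount at r = 0.124.
D_1 = 1.0215
D_2 = 1.1594
D_3 = 1.3159
D_4 = 1.4936
D_5 = 1.6952
D_6 = 1.9241
Terminal value at t=6: TV = D_7/(r−g) = 1.9991/(0.124−0.039) = 23.5188
P₀ = 1.0215/(1+0.124)^1 + 1.1594/(1+0.124)^2 + 1.3159/(1+0.124)^3 + 1.4936/(1+0.124)^4 + 1.6952/(1+0.124)^5 + 1.9241/(1+0.124)^6 + 23.5188/(1+0.124)^6 = 17.2512

A$17.25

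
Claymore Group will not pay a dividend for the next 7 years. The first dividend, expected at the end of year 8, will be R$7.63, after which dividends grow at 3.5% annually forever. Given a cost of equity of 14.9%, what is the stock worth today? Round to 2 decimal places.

Deferred-dividend DDM. At t=7 the remaining stream is a growing perpetuity with first payment D_8 = 7.63.
V_7 = D_8/(r−g) = 7.63/(0.149−0.035) = 66.9298
P₀ = V_7/(1+r)^7 = 66.9298/(1+0.149)^7 = 25.3151

R$25.32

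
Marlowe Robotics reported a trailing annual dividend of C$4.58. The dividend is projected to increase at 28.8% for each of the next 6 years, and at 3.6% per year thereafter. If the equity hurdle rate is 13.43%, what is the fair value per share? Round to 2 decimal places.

Two-stage DDM. Project D₁…D_6 at 0.288, terminal growth 0.036, discount at r = 0.1343.
D_1 = 5.8990
D_2 = 7.5980
D_3 = 9.7862
D_4 = 12.6046
D_5 = 16.2347
D_6 = 20.9103
Terminal value at t=6: TV = D_7/(r−g) = 21.6631/(0.1343−0.036) = 220.3773
P₀ = 5.8990/(1+0.1343)^1 + 7.5980/(1+0.1343)^2 + 9.7862/(1+0.1343)^3 + 12.6046/(1+0.1343)^4 + 16.2347/(1+0.1343)^5 + 20.9103/(1+0.1343)^6 + 220.3773/(1+0.1343)^6 = 147.3550

C$147.35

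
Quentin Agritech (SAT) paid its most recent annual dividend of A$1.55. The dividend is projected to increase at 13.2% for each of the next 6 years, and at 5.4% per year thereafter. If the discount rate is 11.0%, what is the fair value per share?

A$42.79

Two-stage DDM. Project D₁…D_6 at 0.132, terminal growth 0.054, discount at r = 0.11.
D_1 = 1.7546
D_2 = 1.9862
D_3 = 2.2484
D_4 = 2.5452
D_5 = 2.8811
D_6 = 3.2614
Terminal value at t=6: TV = D_7/(r−g) = 3.4376/(0.11−0.054) = 61.3851
P₀ = 1.7546/(1+0.11)^1 + 1.9862/(1+0.11)^2 + 2.2484/(1+0.11)^3 + 2.5452/(1+0.11)^4 + 2.8811/(1+0.11)^5 + 3.2614/(1+0.11)^6 + 61.3851/(1+0.11)^6 = 42.7858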